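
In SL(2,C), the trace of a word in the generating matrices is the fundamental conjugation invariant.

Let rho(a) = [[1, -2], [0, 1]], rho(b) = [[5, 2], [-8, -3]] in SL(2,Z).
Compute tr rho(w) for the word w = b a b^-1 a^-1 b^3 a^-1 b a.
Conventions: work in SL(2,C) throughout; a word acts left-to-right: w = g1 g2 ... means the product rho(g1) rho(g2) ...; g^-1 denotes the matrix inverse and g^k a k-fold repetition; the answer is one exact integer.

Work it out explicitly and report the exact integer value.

rho(b) = [[5, 2], [-8, -3]]
... * rho(a) = [[1, -2], [0, 1]]  ->  [[5, -8], [-8, 13]]
... * rho(b^-1) = [[-3, -2], [8, 5]]  ->  [[-79, -50], [128, 81]]
... * rho(a^-1) = [[1, 2], [0, 1]]  ->  [[-79, -208], [128, 337]]
... * rho(b) = [[5, 2], [-8, -3]]  ->  [[1269, 466], [-2056, -755]]
... * rho(b) = [[5, 2], [-8, -3]]  ->  [[2617, 1140], [-4240, -1847]]
... * rho(b) = [[5, 2], [-8, -3]]  ->  [[3965, 1814], [-6424, -2939]]
... * rho(a^-1) = [[1, 2], [0, 1]]  ->  [[3965, 9744], [-6424, -15787]]
... * rho(b) = [[5, 2], [-8, -3]]  ->  [[-58127, -21302], [94176, 34513]]
... * rho(a) = [[1, -2], [0, 1]]  ->  [[-58127, 94952], [94176, -153839]]
tr = -58127 + -153839 = -211966

-211966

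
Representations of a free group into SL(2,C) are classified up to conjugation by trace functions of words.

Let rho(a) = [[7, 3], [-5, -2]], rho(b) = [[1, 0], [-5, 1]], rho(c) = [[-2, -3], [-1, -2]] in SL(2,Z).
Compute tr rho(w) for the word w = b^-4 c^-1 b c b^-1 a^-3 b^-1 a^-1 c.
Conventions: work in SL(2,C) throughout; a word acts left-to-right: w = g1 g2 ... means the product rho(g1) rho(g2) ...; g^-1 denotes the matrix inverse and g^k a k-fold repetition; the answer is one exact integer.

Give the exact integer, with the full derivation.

rho(b^-1) = [[1, 0], [5, 1]]
... * rho(b^-1) = [[1, 0], [5, 1]]  ->  [[1, 0], [10, 1]]
... * rho(b^-1) = [[1, 0], [5, 1]]  ->  [[1, 0], [15, 1]]
... * rho(b^-1) = [[1, 0], [5, 1]]  ->  [[1, 0], [20, 1]]
... * rho(c^-1) = [[-2, 3], [1, -2]]  ->  [[-2, 3], [-39, 58]]
... * rho(b) = [[1, 0], [-5, 1]]  ->  [[-17, 3], [-329, 58]]
... * rho(c) = [[-2, -3], [-1, -2]]  ->  [[31, 45], [600, 871]]
... * rho(b^-1) = [[1, 0], [5, 1]]  ->  [[256, 45], [4955, 871]]
... * rho(a^-1) = [[-2, -3], [5, 7]]  ->  [[-287, -453], [-5555, -8768]]
... * rho(a^-1) = [[-2, -3], [5, 7]]  ->  [[-1691, -2310], [-32730, -44711]]
... * rho(a^-1) = [[-2, -3], [5, 7]]  ->  [[-8168, -11097], [-158095, -214787]]
... * rho(b^-1) = [[1, 0], [5, 1]]  ->  [[-63653, -11097], [-1232030, -214787]]
... * rho(a^-1) = [[-2, -3], [5, 7]]  ->  [[71821, 113280], [1390125, 2192581]]
... * rho(c) = [[-2, -3], [-1, -2]]  ->  [[-256922, -442023], [-4972831, -8555537]]
tr = -256922 + -8555537 = -8812459

-8812459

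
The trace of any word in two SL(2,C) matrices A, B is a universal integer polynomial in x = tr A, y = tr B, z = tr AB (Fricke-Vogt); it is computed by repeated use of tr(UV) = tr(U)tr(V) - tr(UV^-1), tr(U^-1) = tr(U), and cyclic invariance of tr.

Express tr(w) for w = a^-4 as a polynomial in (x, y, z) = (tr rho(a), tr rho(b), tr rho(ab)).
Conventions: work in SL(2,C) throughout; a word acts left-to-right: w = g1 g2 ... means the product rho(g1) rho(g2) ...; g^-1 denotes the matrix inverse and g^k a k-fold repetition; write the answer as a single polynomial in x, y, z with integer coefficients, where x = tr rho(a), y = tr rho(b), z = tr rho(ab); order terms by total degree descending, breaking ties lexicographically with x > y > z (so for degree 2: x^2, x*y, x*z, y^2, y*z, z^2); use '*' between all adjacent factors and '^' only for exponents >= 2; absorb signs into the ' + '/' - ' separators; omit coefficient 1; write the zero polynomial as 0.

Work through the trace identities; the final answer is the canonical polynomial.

x^4 - 4*x^2 + 2

trace(a^-1) = trace(a) = x
trace(a^-2) = trace(a^-1) * trace(a) - trace(1)  (eliminate a^-1) = x^2 - 2
trace(a^-3) = trace(a^-2) * trace(a) - trace(a^-1)  (eliminate a^-1) = x^3 - 3*x
trace(a^-4) = trace(a^-3) * trace(a) - trace(a^-2)  (eliminate a^-1) = x^4 - 4*x^2 + 2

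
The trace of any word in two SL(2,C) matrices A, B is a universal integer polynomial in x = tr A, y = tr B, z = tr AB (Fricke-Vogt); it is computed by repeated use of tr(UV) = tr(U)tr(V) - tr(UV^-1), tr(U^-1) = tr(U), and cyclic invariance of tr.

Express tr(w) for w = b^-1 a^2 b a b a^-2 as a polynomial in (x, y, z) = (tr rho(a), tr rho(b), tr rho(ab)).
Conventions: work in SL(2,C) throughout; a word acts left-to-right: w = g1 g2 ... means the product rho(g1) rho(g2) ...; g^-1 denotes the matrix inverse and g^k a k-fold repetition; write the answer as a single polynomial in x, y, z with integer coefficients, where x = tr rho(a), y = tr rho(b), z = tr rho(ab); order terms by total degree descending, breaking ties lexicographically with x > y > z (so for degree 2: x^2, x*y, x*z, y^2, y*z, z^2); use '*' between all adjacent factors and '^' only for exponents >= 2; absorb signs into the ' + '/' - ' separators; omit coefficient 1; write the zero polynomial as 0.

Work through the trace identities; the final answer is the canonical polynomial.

-x^3*y*z^2 + x^4*z + x^2*y^2*z + x^2*z^3 - 4*x^2*z + z

use: tr(b a b) = tr(b)*tr(a b) - tr(a)   [square of b] = y*z - x
apply: tr(b a b a) = tr(b a)*tr(b a) - tr(1)   [split at a repeated b] = z^2 - 2
tr(a^2 b a b) = tr(a)*tr(b a b a) - tr(b a b)   [square of a] = x*z^2 - y*z - x
tr(b a^2) = tr(a)*tr(b a) - tr(b)   [square of a] = x*z - y
use: tr(a^2 b a) = tr(a)*tr(b a^2) - tr(b a)   [square of a] = x^2*z - x*y - z
tr(b a^2 b a b) = tr(b)*tr(a^2 b a b) - tr(a^2 b a)   [square of b] = x*y*z^2 - x^2*z - y^2*z + z
use: tr(b a b a b a) = tr(b a b a)*tr(b a) - tr(a b)   [split at a repeated b] = z^3 - 3*z
tr(b a b a b) = tr(b)*tr(a b a b) - tr(a b a)   [square of b] = y*z^2 - x*z - y
tr(b a^2 b a b a) = tr(a)*tr(b a b a b a) - tr(b a b a b)   [square of a] = x*z^3 - y*z^2 - 2*x*z + y
tr(a^-1 b a^2 b a b) = tr(b a^2 b a b)*tr(a) - tr(b a^2 b a b a)   [inverse elimination on a] = x^2*y*z^2 - x^3*z - x*y^2*z - x*z^3 + y*z^2 + 3*x*z - y
tr(a^2 b a b a^-2 b) = tr(a^-1 b a^2 b a b)*tr(a) - tr(a^-1 b a^2 b a b a)   [inverse elimination on a] = x^3*y*z^2 - x^4*z - x^2*y^2*z - x^2*z^3 + 4*x^2*z + y^2*z - x*y - z
tr(b^-1 a^2 b a b a^-2) = tr(a^2 b a b a^-2)*tr(b) - tr(a^2 b a b a^-2 b)   [inverse elimination on b] = -x^3*y*z^2 + x^4*z + x^2*y^2*z + x^2*z^3 - 4*x^2*z + z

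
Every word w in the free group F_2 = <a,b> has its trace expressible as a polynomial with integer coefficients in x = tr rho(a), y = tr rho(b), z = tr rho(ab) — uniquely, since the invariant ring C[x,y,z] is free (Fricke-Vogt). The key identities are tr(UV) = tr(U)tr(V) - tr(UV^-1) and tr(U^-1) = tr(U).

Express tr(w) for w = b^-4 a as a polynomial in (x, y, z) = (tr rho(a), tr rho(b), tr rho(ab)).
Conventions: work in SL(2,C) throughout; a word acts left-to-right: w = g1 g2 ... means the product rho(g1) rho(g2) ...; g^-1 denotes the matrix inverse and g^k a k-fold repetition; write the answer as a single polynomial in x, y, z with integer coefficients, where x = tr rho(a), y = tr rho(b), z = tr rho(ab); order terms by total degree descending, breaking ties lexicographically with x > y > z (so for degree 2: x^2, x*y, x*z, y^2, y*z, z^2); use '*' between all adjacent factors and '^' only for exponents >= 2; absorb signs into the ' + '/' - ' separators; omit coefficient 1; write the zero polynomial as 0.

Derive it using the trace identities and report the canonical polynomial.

x*y^4 - y^3*z - 3*x*y^2 + 2*y*z + x

tr(a b^-1) = tr(a)*tr(b) - tr(a b)  (eliminate b^-1) = x*y - z
tr(b^-1 a b^-1) = tr(a b^-1)*tr(b) - tr(a)  (eliminate b^-1) = x*y^2 - y*z - x
and tr(b^-1 a b^-2) = tr(b^-1 a b^-1)*tr(b) - tr(b^-1 a)  (eliminate b^-1) = x*y^3 - y^2*z - 2*x*y + z
and tr(b^-4 a) = tr(b^-1 a b^-2)*tr(b) - tr(b^-1 a b^-1)  (eliminate b^-1) = x*y^4 - y^3*z - 3*x*y^2 + 2*y*z + x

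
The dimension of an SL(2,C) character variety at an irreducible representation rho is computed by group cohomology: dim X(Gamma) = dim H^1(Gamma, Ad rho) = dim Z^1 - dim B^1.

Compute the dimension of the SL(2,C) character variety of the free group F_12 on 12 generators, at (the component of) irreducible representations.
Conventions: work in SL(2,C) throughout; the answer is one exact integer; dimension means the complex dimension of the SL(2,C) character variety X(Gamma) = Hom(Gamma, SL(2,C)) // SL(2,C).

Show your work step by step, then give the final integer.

33

Here Gamma is free of rank 12 — no relator constrains a cocycle.
A cocycle picks one sl_2 vector per generator freely, giving dim Z^1 = 3*12 = 36.
At an irreducible rho the centralizer of the image in sl_2 is 0, so the coboundary map sl_2 -> Z^1 is injective: dim B^1 = 3.
dim H^1 = 36 - 3 = 33, which is dim X.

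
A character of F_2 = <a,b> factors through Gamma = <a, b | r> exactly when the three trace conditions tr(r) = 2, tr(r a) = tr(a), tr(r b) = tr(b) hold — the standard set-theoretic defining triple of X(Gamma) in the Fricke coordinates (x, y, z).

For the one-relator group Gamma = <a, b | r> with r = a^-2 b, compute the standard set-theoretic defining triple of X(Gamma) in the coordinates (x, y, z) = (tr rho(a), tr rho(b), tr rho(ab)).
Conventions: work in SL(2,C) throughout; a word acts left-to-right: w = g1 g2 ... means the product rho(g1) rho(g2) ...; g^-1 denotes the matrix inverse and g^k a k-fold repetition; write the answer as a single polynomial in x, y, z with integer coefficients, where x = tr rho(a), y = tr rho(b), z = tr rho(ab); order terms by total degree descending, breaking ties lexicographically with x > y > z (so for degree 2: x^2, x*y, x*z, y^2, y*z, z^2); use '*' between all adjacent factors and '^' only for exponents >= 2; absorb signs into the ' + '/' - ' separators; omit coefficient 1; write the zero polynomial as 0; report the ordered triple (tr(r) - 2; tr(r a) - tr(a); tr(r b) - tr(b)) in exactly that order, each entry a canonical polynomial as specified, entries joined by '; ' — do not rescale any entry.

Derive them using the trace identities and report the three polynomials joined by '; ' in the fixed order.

x^2*y - x*z - y - 2; x*y - x - z; x^2*y^2 - x*y*z - x^2 - y^2 - y + 2

trace(a^-1 b) = trace(b)*trace(a) - trace(b a)  (eliminate a^-1) = x*y - z
and trace(a^-2 b) = trace(a^-1 b)*trace(a) - trace(a^-1 b a)  (eliminate a^-1) = x^2*y - x*z - y
and trace(b^2) = trace(b)*trace(b) - trace(1)  (reduce the b square) = y^2 - 2
trace(b^2 a) = trace(b)*trace(a b) - trace(a)  (reduce the b square) = y*z - x
next, trace(a^-1 b^2) = trace(b^2)*trace(a) - trace(b^2 a)  (eliminate a^-1) = x*y^2 - y*z - x
trace(a^-2 b^2) = trace(a^-1 b^2)*trace(a) - trace(a^-1 b^2 a)  (eliminate a^-1) = x^2*y^2 - x*y*z - x^2 - y^2 + 2
assemble the triple (trace(r) - 2; trace(r a) - x; trace(r b) - y)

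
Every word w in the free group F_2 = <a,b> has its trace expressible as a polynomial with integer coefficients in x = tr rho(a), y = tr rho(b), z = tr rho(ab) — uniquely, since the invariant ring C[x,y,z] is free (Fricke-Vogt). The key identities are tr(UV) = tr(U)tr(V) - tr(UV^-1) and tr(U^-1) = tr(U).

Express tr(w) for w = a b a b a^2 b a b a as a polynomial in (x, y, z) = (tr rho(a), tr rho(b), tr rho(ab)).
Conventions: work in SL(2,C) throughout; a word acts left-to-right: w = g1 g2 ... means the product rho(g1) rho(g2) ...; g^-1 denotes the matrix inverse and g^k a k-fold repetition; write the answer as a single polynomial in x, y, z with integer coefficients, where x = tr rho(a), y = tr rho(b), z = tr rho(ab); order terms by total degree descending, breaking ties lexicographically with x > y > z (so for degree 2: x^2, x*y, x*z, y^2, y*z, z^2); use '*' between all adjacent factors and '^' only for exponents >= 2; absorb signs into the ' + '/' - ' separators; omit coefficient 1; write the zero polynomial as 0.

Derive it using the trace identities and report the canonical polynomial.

trace(b a b a) = trace(b a)*trace(b a) - trace(1)   [split at a repeated b] = z^2 - 2
trace(b a b a b a) = trace(b a b a)*trace(b a) - trace(a b)   [split at a repeated b] = z^3 - 3*z
trace(b a b a b a b a) = trace(b a b a b a)*trace(b a) - trace(a b a b)   [split at a repeated b] = z^4 - 4*z^2 + 2
trace(b a b) = trace(b)*trace(a b) - trace(a)   [square of b] = y*z - x
trace(a b a b a) = trace(a)*trace(b a b a) - trace(b a b)   [square of a] = x*z^2 - y*z - x
trace(b a b a b a b) = trace(b)*trace(a b a b a b) - trace(a b a b a)   [square of b] = y*z^3 - x*z^2 - 2*y*z + x
trace(b a b a^2 b a b a) = trace(a)*trace(b a b a b a b a) - trace(b a b a b a b)   [square of a] = x*z^4 - y*z^3 - 3*x*z^2 + 2*y*z + x
trace(a b a) = trace(a)*trace(b a) - trace(b)   [square of a] = x*z - y
trace(b a b a b) = trace(b)*trace(a b a b) - trace(a b a)   [square of b] = y*z^2 - x*z - y
trace(a b a^2 b a b) = trace(a)*trace(b a b a b a) - trace(b a b a b)   [square of a] = x*z^3 - y*z^2 - 2*x*z + y
trace(b^2) = trace(b)*trace(b) - trace(1)   [square of b] = y^2 - 2
trace(b a^2 b) = trace(a)*trace(b^2 a) - trace(b^2)   [square of a] = x*y*z - x^2 - y^2 + 2
trace(a b a^2 b a) = trace(a)*trace(b a^2 b a) - trace(b a^2 b)   [square of a] = x^2*z^2 - 2*x*y*z + y^2 - 2
trace(b a b a^2 b a b) = trace(b)*trace(a b a^2 b a b) - trace(a b a^2 b a)   [square of b] = x*y*z^3 - x^2*z^2 - y^2*z^2 + 2
trace(a b a b a^2 b a b a) = trace(a)*trace(b a b a^2 b a b a) - trace(b a b a^2 b a b)   [square of a] = x^2*z^4 - 2*x*y*z^3 - 2*x^2*z^2 + y^2*z^2 + 2*x*y*z + x^2 - 2

x^2*z^4 - 2*x*y*z^3 - 2*x^2*z^2 + y^2*z^2 + 2*x*y*z + x^2 - 2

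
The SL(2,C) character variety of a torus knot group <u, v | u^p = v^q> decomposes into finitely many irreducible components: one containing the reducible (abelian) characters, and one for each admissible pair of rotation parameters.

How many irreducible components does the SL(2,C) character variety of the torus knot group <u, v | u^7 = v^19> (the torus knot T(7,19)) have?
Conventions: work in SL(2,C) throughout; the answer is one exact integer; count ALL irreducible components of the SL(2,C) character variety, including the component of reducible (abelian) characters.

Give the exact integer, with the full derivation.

55

In the torus knot group T(7,19), u^7 = v^19 is central, so an irreducible representation sends it to +I or -I (Schur).
This locks tr(u) to 2*cos(pi*alpha/7), alpha in 1..6, and tr(v) to 2*cos(pi*beta/19), beta in 1..18, on each component of irreducible characters.
Consistency of u^7 = (-1)^alpha I with v^19 = (-1)^beta I forces alpha = beta (mod 2).
count pairs: odd alpha (3 choices) x odd beta (9), plus even alpha (3) x even beta (9): 3*9 + 3*9 = 54.
components with irreducible characters: 54; plus the single component of reducible (abelian) characters: total 55.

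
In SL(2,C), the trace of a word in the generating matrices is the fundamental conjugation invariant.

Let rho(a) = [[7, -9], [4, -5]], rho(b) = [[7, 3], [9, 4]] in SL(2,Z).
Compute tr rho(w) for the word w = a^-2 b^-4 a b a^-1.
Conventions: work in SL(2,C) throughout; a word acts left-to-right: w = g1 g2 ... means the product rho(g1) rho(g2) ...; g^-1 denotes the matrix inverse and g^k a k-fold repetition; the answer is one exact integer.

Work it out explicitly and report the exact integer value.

rho(a^-1) = [[-5, 9], [-4, 7]]
... * rho(a^-1) = [[-5, 9], [-4, 7]]  ->  [[-11, 18], [-8, 13]]
... * rho(b^-1) = [[4, -3], [-9, 7]]  ->  [[-206, 159], [-149, 115]]
... * rho(b^-1) = [[4, -3], [-9, 7]]  ->  [[-2255, 1731], [-1631, 1252]]
... * rho(b^-1) = [[4, -3], [-9, 7]]  ->  [[-24599, 18882], [-17792, 13657]]
... * rho(b^-1) = [[4, -3], [-9, 7]]  ->  [[-268334, 205971], [-194081, 148975]]
... * rho(a) = [[7, -9], [4, -5]]  ->  [[-1054454, 1385151], [-762667, 1001854]]
... * rho(b) = [[7, 3], [9, 4]]  ->  [[5085181, 2377242], [3678017, 1719415]]
... * rho(a^-1) = [[-5, 9], [-4, 7]]  ->  [[-34934873, 62407323], [-25267745, 45138058]]
tr = -34934873 + 45138058 = 10203185

10203185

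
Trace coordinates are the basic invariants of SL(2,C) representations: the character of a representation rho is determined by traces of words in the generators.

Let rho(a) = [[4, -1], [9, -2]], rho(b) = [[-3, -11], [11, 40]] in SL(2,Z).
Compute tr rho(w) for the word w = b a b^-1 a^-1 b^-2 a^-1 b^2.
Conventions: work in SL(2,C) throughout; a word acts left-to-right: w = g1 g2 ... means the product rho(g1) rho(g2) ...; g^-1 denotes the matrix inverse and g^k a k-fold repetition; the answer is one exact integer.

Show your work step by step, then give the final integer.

-584186063326

rho(b) = [[-3, -11], [11, 40]]
... * rho(a) = [[4, -1], [9, -2]]  ->  [[-111, 25], [404, -91]]
... * rho(b^-1) = [[40, 11], [-11, -3]]  ->  [[-4715, -1296], [17161, 4717]]
... * rho(a^-1) = [[-2, 1], [-9, 4]]  ->  [[21094, -9899], [-76775, 36029]]
... * rho(b^-1) = [[40, 11], [-11, -3]]  ->  [[952649, 261731], [-3467319, -952612]]
... * rho(b^-1) = [[40, 11], [-11, -3]]  ->  [[35226919, 9693946], [-128214028, -35282673]]
... * rho(a^-1) = [[-2, 1], [-9, 4]]  ->  [[-157699352, 74002703], [573972113, -269344720]]
... * rho(b) = [[-3, -11], [11, 40]]  ->  [[1287127789, 4694800992], [-4684708259, -17087482043]]
... * rho(b) = [[-3, -11], [11, 40]]  ->  [[47781427545, 173633634001], [-173908177696, -631967490871]]
tr = 47781427545 + -631967490871 = -584186063326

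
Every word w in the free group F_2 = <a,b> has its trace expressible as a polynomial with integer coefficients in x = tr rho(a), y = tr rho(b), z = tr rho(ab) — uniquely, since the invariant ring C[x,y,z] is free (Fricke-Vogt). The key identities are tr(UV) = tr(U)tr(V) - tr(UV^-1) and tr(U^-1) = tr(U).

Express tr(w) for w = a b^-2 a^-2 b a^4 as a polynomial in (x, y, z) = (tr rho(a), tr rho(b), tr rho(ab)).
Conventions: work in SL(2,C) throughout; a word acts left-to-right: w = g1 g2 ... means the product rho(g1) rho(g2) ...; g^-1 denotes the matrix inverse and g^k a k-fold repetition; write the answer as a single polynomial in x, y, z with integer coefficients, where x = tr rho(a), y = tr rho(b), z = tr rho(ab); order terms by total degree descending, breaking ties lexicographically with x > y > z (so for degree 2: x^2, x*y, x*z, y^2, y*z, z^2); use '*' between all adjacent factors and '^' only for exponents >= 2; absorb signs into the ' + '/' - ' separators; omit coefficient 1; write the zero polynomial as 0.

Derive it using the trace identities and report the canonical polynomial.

-x^6*y^2*z + x^7*y + x^5*y^3 + x^5*y*z^2 + 3*x^4*y^2*z - 7*x^5*y - 3*x^3*y^3 - 3*x^3*y*z^2 - x^2*y^2*z + 14*x^3*y + x*y^3 + x*y*z^2 - x^2*z - 6*x*y + z

trace(a^2) = trace(a) trace(a) - trace(1) = x^2 - 2
and trace(a^3) = trace(a) trace(a^2) - trace(a) = x^3 - 3*x
and trace(a^4) = trace(a) trace(a^3) - trace(a^2) = x^4 - 4*x^2 + 2
and trace(a^5) = trace(a) trace(a^4) - trace(a^3) = x^5 - 5*x^3 + 5*x
trace(a b a) = trace(a) trace(b a) - trace(b) = x*z - y
trace(b a^3) = trace(a) trace(a b a) - trace(a b) = x^2*z - x*y - z
trace(a b a^3) = trace(a) trace(b a^3) - trace(b a^2) = x^3*z - x^2*y - 2*x*z + y
trace(a^2 b a^3) = trace(a) trace(a b a^3) - trace(a b a^2) = x^4*z - x^3*y - 3*x^2*z + 2*x*y + z
and trace(a b a^5) = trace(a) trace(a^2 b a^3) - trace(a^2 b a^2) = x^5*z - x^4*y - 4*x^3*z + 3*x^2*y + 3*x*z - y
next, trace(b a b a) = trace(a b) trace(a b) - trace(1) = z^2 - 2
and trace(b a b) = trace(b) trace(a b) - trace(a) = y*z - x
trace(a b a b a) = trace(a) trace(b a b a) - trace(b a b) = x*z^2 - y*z - x
next, trace(a b a b a^2) = trace(a) trace(a b a b a) - trace(a b a b) = x^2*z^2 - x*y*z - x^2 - z^2 + 2
trace(b a b a^4) = trace(a) trace(a b a b a^2) - trace(a b a b a) = x^3*z^2 - x^2*y*z - x^3 - 2*x*z^2 + y*z + 3*x
trace(a b a^5 b) = trace(a) trace(b a b a^4) - trace(b a b a^3) = x^4*z^2 - x^3*y*z - x^4 - 3*x^2*z^2 + 2*x*y*z + 4*x^2 + z^2 - 2
trace(b a^5 b^-1 a) = trace(a b a^5) trace(b) - trace(a b a^5 b) = x^5*y*z - x^4*y^2 - x^4*z^2 - 3*x^3*y*z + x^4 + 3*x^2*y^2 + 3*x^2*z^2 + x*y*z - 4*x^2 - y^2 - z^2 + 2
next, trace(b a^5 b^-1 a^-1) = trace(b a^5 b^-1) trace(a) - trace(b a^5 b^-1 a) = -x^5*y*z + x^6 + x^4*y^2 + x^4*z^2 + 3*x^3*y*z - 6*x^4 - 3*x^2*y^2 - 3*x^2*z^2 - x*y*z + 9*x^2 + y^2 + z^2 - 2
trace(b^-1 a^-2 b a^5) = trace(b a^5 b^-1 a^-1) trace(a) - trace(b a^5 b^-1) = -x^6*y*z + x^7 + x^5*y^2 + x^5*z^2 + 3*x^4*y*z - 7*x^5 - 3*x^3*y^2 - 3*x^3*z^2 - x^2*y*z + 14*x^3 + x*y^2 + x*z^2 - 7*x
and trace(a b^-2 a^-2 b a^4) = trace(b^-1 a^-2 b a^5) trace(b) - trace(b^-1 a^-2 b a^5 b) = -x^6*y^2*z + x^7*y + x^5*y^3 + x^5*y*z^2 + 3*x^4*y^2*z - 7*x^5*y - 3*x^3*y^3 - 3*x^3*y*z^2 - x^2*y^2*z + 14*x^3*y + x*y^3 + x*y*z^2 - x^2*z - 6*x*y + z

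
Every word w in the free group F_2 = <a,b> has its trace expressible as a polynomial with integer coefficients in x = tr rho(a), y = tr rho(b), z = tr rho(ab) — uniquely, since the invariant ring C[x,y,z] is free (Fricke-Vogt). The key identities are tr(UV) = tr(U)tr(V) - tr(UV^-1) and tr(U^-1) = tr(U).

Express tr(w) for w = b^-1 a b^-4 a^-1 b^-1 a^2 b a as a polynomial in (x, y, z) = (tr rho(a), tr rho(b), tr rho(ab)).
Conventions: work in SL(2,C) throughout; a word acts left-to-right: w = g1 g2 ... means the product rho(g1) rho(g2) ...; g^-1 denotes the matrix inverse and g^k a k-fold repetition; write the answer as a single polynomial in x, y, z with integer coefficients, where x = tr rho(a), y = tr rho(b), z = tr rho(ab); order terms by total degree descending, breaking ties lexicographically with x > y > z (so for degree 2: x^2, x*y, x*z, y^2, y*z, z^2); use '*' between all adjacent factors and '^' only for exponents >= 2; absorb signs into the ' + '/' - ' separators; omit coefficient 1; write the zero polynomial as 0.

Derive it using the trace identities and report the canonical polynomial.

tr(a b a) = tr(a) * tr(b a) - tr(b) = x*z - y
tr(a b a^2) = tr(a) * tr(a b a) - tr(a b) = x^2*z - x*y - z
tr(b a b a) = tr(a b) * tr(a b) - tr(1) = z^2 - 2
tr(b a b) = tr(b) * tr(a b) - tr(a) = y*z - x
tr(a b a^2 b) = tr(a) * tr(b a b a) - tr(b a b) = x*z^2 - y*z - x
tr(a b a^2 b^-1) = tr(a b a^2) * tr(b) - tr(a b a^2 b) = x^2*y*z - x*y^2 - x*z^2 + x
tr(a b a^2 b^-2) = tr(a b a^2 b^-1) * tr(b) - tr(a b a^2) = x^2*y^2*z - x*y^3 - x*y*z^2 - x^2*z + 2*x*y + z
tr(b^-2 a b a^2 b^-1) = tr(a b a^2 b^-2) * tr(b) - tr(a b a^2 b^-1) = x^2*y^3*z - x*y^4 - x*y^2*z^2 - 2*x^2*y*z + 3*x*y^2 + x*z^2 + y*z - x
tr(a b^-4 a b a) = tr(b^-2 a b a^2 b^-1) * tr(b) - tr(b^-2 a b a^2) = x^2*y^4*z - x*y^5 - x*y^3*z^2 - 3*x^2*y^2*z + 4*x*y^3 + 2*x*y*z^2 + x^2*z + y^2*z - 3*x*y - z
tr(a b a b a b) = tr(b a) * tr(b a b a) - tr(b^-1 a^-1) = z^3 - 3*z
tr(a b a b a b^-1) = tr(a b a b a) * tr(b) - tr(a b a b a b) = x*y*z^2 - y^2*z - z^3 - x*y + 3*z
tr(a b a b a b^-2) = tr(a b a b a b^-1) * tr(b) - tr(a b a b a) = x*y^2*z^2 - y^3*z - y*z^3 - x*y^2 - x*z^2 + 4*y*z + x
tr(b^-2 a b a b a b^-1) = tr(a b a b a b^-2) * tr(b) - tr(a b a b a b^-1) = x*y^3*z^2 - y^4*z - y^2*z^3 - x*y^3 - 2*x*y*z^2 + 5*y^2*z + z^3 + 2*x*y - 3*z
tr(a b^-4 a b a b) = tr(b^-2 a b a b a b^-1) * tr(b) - tr(b^-2 a b a b a) = x*y^4*z^2 - y^5*z - y^3*z^3 - x*y^4 - 3*x*y^2*z^2 + 6*y^3*z + 2*y*z^3 + 3*x*y^2 + x*z^2 - 7*y*z - x
tr(a b a b^-1 a b^-4) = tr(a b^-4 a b a) * tr(b) - tr(a b^-4 a b a b) = x^2*y^5*z - x*y^6 - 2*x*y^4*z^2 - 3*x^2*y^3*z + y^5*z + y^3*z^3 + 5*x*y^4 + 5*x*y^2*z^2 + x^2*y*z - 5*y^3*z - 2*y*z^3 - 6*x*y^2 - x*z^2 + 6*y*z + x
tr(a^2 b a^2) = tr(a) * tr(a^2 b a) - tr(a^2 b) = x^3*z - x^2*y - 2*x*z + y
tr(b a^3 b a) = tr(a) * tr(a b a b a) - tr(a b a b) = x^2*z^2 - x*y*z - x^2 - z^2 + 2
tr(b^2) = tr(b) * tr(b) - tr(1) = y^2 - 2
tr(a b^2 a) = tr(a) * tr(b^2 a) - tr(b^2) = x*y*z - x^2 - y^2 + 2
tr(b a^3 b) = tr(a) * tr(a b^2 a) - tr(a b^2) = x^2*y*z - x^3 - x*y^2 - y*z + 3*x
tr(a b a^2 b a^2) = tr(a) * tr(b a^3 b a) - tr(b a^3 b) = x^3*z^2 - 2*x^2*y*z + x*y^2 - x*z^2 + y*z - x
tr(b a b a b) = tr(b) * tr(a b a b) - tr(a b a) = y*z^2 - x*z - y
tr(b a^2 b a b a) = tr(a) * tr(b a b a b a) - tr(b a b a b) = x*z^3 - y*z^2 - 2*x*z + y
tr(b a b^2) = tr(b) * tr(a b^2) - tr(a b) = y^2*z - x*y - z
tr(b a^2 b a b) = tr(a) * tr(b a b^2 a) - tr(b a b^2) = x*y*z^2 - x^2*z - y^2*z + z
tr(a b a^2 b a^2 b) = tr(a) * tr(b a^2 b a b a) - tr(b a^2 b a b) = x^2*z^3 - 2*x*y*z^2 - x^2*z + y^2*z + x*y - z
tr(b a^2 b a^2 b^-1 a) = tr(a b a^2 b a^2) * tr(b) - tr(a b a^2 b a^2 b) = x^3*y*z^2 - 2*x^2*y^2*z - x^2*z^3 + x*y^3 + x*y*z^2 + x^2*z - 2*x*y + z
tr(a b^-1 a^-1 b a^2 b a) = tr(b a^2 b a^2 b^-1) * tr(a) - tr(b a^2 b a^2 b^-1 a) = -x^3*y*z^2 + x^4*z + 2*x^2*y^2*z + x^2*z^3 - x^3*y - x*y^3 - x*y*z^2 - 3*x^2*z + 3*x*y - z
tr(b a b a b a b a) = tr(b a b a b a) * tr(b a) - tr(a b a b) = z^4 - 4*z^2 + 2
tr(b a b a b a b) = tr(b) * tr(a b a b a b) - tr(a b a b a) = y*z^3 - x*z^2 - 2*y*z + x
tr(a b a^2 b a b a b) = tr(a) * tr(b a b a b a b a) - tr(b a b a b a b) = x*z^4 - y*z^3 - 3*x*z^2 + 2*y*z + x
tr(b a^2 b a b a b^-1 a) = tr(a b a^2 b a b a) * tr(b) - tr(a b a^2 b a b a b) = x^2*y*z^3 - 2*x*y^2*z^2 - x*z^4 - x^2*y*z + y^3*z + y*z^3 + x*y^2 + 3*x*z^2 - 3*y*z - x
tr(a b^-1 a^-1 b a^2 b a b) = tr(b a^2 b a b a b^-1) * tr(a) - tr(b a^2 b a b a b^-1 a) = -x^2*y*z^3 + x^3*z^2 + 2*x*y^2*z^2 + x*z^4 - y^3*z - y*z^3 - x^3 - x*y^2 - 4*x*z^2 + 3*y*z + 3*x
tr(b^-1 a^-1 b a^2 b a b^-1 a) = tr(a b^-1 a^-1 b a^2 b a) * tr(b) - tr(a b^-1 a^-1 b a^2 b a b) = -x^3*y^2*z^2 + x^4*y*z + 2*x^2*y^3*z + 2*x^2*y*z^3 - x^3*y^2 - x^3*z^2 - x*y^4 - 3*x*y^2*z^2 - x*z^4 - 3*x^2*y*z + y^3*z + y*z^3 + x^3 + 4*x*y^2 + 4*x*z^2 - 4*y*z - 3*x
tr(a^-1 b a^2 b a b^-1 a b^-2) = tr(b^-1 a^-1 b a^2 b a b^-1 a) * tr(b) - tr(b^-1 a^-1 b a^2 b a b^-1 a b) = -x^3*y^3*z^2 + x^4*y^2*z + 2*x^2*y^4*z + 2*x^2*y^2*z^3 - x^3*y^3 - x^3*y*z^2 - x*y^5 - 3*x*y^3*z^2 - x*y*z^4 - 3*x^2*y^2*z + y^4*z + y^2*z^3 + x^3*y + 4*x*y^3 + 4*x*y*z^2 - x^2*z - 4*y^2*z - 2*x*y + z
tr(b^-3 a^-1 b a^2 b a b^-1 a) = tr(a^-1 b a^2 b a b^-1 a b^-2) * tr(b) - tr(a^-1 b a^2 b a b^-1 a b^-1) = -x^3*y^4*z^2 + x^4*y^3*z + 2*x^2*y^5*z + 2*x^2*y^3*z^3 - x^3*y^4 - x*y^6 - 3*x*y^4*z^2 - x*y^2*z^4 - x^4*y*z - 5*x^2*y^3*z - 2*x^2*y*z^3 + y^5*z + y^3*z^3 + 2*x^3*y^2 + x^3*z^2 + 5*x*y^4 + 7*x*y^2*z^2 + x*z^4 + 2*x^2*y*z - 5*y^3*z - y*z^3 - x^3 - 6*x*y^2 - 4*x*z^2 + 5*y*z + 3*x
tr(a^2 b a b^-1 a b^-4 a^-1 b) = tr(b^-3 a^-1 b a^2 b a b^-1 a) * tr(b) - tr(b^-3 a^-1 b a^2 b a b^-1 a b) = -x^3*y^5*z^2 + x^4*y^4*z + 2*x^2*y^6*z + 2*x^2*y^4*z^3 - x^3*y^5 + x^3*y^3*z^2 - x*y^7 - 3*x*y^5*z^2 - x*y^3*z^4 - 2*x^4*y^2*z - 7*x^2*y^4*z - 4*x^2*y^2*z^3 + y^6*z + y^4*z^3 + 3*x^3*y^3 + 2*x^3*y*z^2 + 6*x*y^5 + 10*x*y^3*z^2 + 2*x*y*z^4 + 5*x^2*y^2*z - 6*y^4*z - 2*y^2*z^3 - 2*x^3*y - 10*x*y^3 - 8*x*y*z^2 + x^2*z + 9*y^2*z + 5*x*y - z
tr(b^-1 a b^-4 a^-1 b^-1 a^2 b a) = tr(a^2 b a b^-1 a b^-4 a^-1) * tr(b) - tr(a^2 b a b^-1 a b^-4 a^-1 b) = x^3*y^5*z^2 - x^4*y^4*z - x^2*y^6*z - 2*x^2*y^4*z^3 + x^3*y^5 - x^3*y^3*z^2 + x*y^5*z^2 + x*y^3*z^4 + 2*x^4*y^2*z + 4*x^2*y^4*z + 4*x^2*y^2*z^3 - 3*x^3*y^3 - 2*x^3*y*z^2 - x*y^5 - 5*x*y^3*z^2 - 2*x*y*z^4 - 4*x^2*y^2*z + y^4*z + 2*x^3*y + 4*x*y^3 + 7*x*y*z^2 - x^2*z - 3*y^2*z - 4*x*y + z

x^3*y^5*z^2 - x^4*y^4*z - x^2*y^6*z - 2*x^2*y^4*z^3 + x^3*y^5 - x^3*y^3*z^2 + x*y^5*z^2 + x*y^3*z^4 + 2*x^4*y^2*z + 4*x^2*y^4*z + 4*x^2*y^2*z^3 - 3*x^3*y^3 - 2*x^3*y*z^2 - x*y^5 - 5*x*y^3*z^2 - 2*x*y*z^4 - 4*x^2*y^2*z + y^4*z + 2*x^3*y + 4*x*y^3 + 7*x*y*z^2 - x^2*z - 3*y^2*z - 4*x*y + z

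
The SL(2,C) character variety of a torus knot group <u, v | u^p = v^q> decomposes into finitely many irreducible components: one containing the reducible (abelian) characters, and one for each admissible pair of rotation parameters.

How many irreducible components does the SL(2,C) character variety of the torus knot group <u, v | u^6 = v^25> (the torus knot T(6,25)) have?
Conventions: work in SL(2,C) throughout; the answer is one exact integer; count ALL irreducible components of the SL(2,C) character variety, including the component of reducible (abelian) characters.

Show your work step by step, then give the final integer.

61

Gamma = < u, v | u^6 = v^25 > (torus knot T(6,25)); the central element u^6 = v^25 acts as +I or -I in any irreducible SL(2,C) representation.
So on each irreducible component the traces are pinned: tr(u) = 2*cos(pi*alpha/6) with 1 <= alpha <= 5, tr(v) = 2*cos(pi*beta/25) with 1 <= beta <= 24.
Consistency of u^6 = (-1)^alpha I with v^25 = (-1)^beta I forces alpha = beta (mod 2).
Enumerate parity-matched pairs: 3*12 odd-odd plus 2*12 even-even gives 60.
That is 60 components of irreducible characters, and with the reducible (abelian) component the total is 61.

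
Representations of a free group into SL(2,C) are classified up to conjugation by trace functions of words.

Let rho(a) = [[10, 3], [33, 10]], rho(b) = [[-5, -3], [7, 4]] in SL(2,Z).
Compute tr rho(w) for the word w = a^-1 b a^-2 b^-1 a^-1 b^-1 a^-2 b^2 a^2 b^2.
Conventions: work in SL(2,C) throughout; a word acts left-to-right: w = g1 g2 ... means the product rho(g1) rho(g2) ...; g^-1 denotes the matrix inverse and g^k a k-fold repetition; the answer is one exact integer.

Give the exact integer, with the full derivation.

rho(a^-1) = [[10, -3], [-33, 10]]
... * rho(b) = [[-5, -3], [7, 4]]  ->  [[-71, -42], [235, 139]]
... * rho(a^-1) = [[10, -3], [-33, 10]]  ->  [[676, -207], [-2237, 685]]
... * rho(a^-1) = [[10, -3], [-33, 10]]  ->  [[13591, -4098], [-44975, 13561]]
... * rho(b^-1) = [[4, 3], [-7, -5]]  ->  [[83050, 61263], [-274827, -202730]]
... * rho(a^-1) = [[10, -3], [-33, 10]]  ->  [[-1191179, 363480], [3941820, -1202819]]
... * rho(b^-1) = [[4, 3], [-7, -5]]  ->  [[-7309076, -5390937], [24187013, 17839555]]
... * rho(a^-1) = [[10, -3], [-33, 10]]  ->  [[104810161, -31982142], [-346835185, 105834511]]
... * rho(a^-1) = [[10, -3], [-33, 10]]  ->  [[2103512296, -634251903], [-6960890713, 2098850665]]
... * rho(b) = [[-5, -3], [7, 4]]  ->  [[-14957324801, -8847544500], [49496408220, 29278074799]]
... * rho(b) = [[-5, -3], [7, 4]]  ->  [[12853812505, 9481796403], [-42535517507, -31376925464]]
... * rho(a) = [[10, 3], [33, 10]]  ->  [[441437406349, 133379401545], [-1460793715382, -441375807161]]
... * rho(a) = [[10, 3], [33, 10]]  ->  [[8815894314475, 2658106234497], [-29173338790133, -8796139217756]]
... * rho(b) = [[-5, -3], [7, 4]]  ->  [[-25472727930896, -15815258005437], [84293719426373, 52335459499375]]
... * rho(b) = [[-5, -3], [7, 4]]  ->  [[16656833616421, 13157151770940], [-55120380636240, -43539320281619]]
tr = 16656833616421 + -43539320281619 = -26882486665198

-26882486665198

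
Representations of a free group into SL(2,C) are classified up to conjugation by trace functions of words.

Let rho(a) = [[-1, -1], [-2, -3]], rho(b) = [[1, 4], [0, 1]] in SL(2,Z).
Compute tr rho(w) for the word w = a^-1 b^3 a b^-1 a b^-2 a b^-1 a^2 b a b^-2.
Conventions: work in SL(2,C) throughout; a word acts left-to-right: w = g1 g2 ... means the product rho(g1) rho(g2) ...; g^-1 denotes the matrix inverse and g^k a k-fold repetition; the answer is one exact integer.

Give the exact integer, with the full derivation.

rho(a^-1) = [[-3, 1], [2, -1]]
... * rho(b) = [[1, 4], [0, 1]]  ->  [[-3, -11], [2, 7]]
... * rho(b) = [[1, 4], [0, 1]]  ->  [[-3, -23], [2, 15]]
... * rho(b) = [[1, 4], [0, 1]]  ->  [[-3, -35], [2, 23]]
... * rho(a) = [[-1, -1], [-2, -3]]  ->  [[73, 108], [-48, -71]]
... * rho(b^-1) = [[1, -4], [0, 1]]  ->  [[73, -184], [-48, 121]]
... * rho(a) = [[-1, -1], [-2, -3]]  ->  [[295, 479], [-194, -315]]
... * rho(b^-1) = [[1, -4], [0, 1]]  ->  [[295, -701], [-194, 461]]
... * rho(b^-1) = [[1, -4], [0, 1]]  ->  [[295, -1881], [-194, 1237]]
... * rho(a) = [[-1, -1], [-2, -3]]  ->  [[3467, 5348], [-2280, -3517]]
... * rho(b^-1) = [[1, -4], [0, 1]]  ->  [[3467, -8520], [-2280, 5603]]
... * rho(a) = [[-1, -1], [-2, -3]]  ->  [[13573, 22093], [-8926, -14529]]
... * rho(a) = [[-1, -1], [-2, -3]]  ->  [[-57759, -79852], [37984, 52513]]
... * rho(b) = [[1, 4], [0, 1]]  ->  [[-57759, -310888], [37984, 204449]]
... * rho(a) = [[-1, -1], [-2, -3]]  ->  [[679535, 990423], [-446882, -651331]]
... * rho(b^-1) = [[1, -4], [0, 1]]  ->  [[679535, -1727717], [-446882, 1136197]]
... * rho(b^-1) = [[1, -4], [0, 1]]  ->  [[679535, -4445857], [-446882, 2923725]]
tr = 679535 + 2923725 = 3603260

3603260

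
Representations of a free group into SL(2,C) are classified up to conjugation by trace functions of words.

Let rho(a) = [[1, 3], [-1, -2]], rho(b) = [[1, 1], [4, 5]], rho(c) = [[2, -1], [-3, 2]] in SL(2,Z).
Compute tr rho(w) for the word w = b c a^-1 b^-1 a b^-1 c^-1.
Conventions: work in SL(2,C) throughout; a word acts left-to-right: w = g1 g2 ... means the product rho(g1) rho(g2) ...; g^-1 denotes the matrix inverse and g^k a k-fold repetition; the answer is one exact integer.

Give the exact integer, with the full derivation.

42

rho(b) = [[1, 1], [4, 5]]
... * rho(c) = [[2, -1], [-3, 2]]  ->  [[-1, 1], [-7, 6]]
... * rho(a^-1) = [[-2, -3], [1, 1]]  ->  [[3, 4], [20, 27]]
... * rho(b^-1) = [[5, -1], [-4, 1]]  ->  [[-1, 1], [-8, 7]]
... * rho(a) = [[1, 3], [-1, -2]]  ->  [[-2, -5], [-15, -38]]
... * rho(b^-1) = [[5, -1], [-4, 1]]  ->  [[10, -3], [77, -23]]
... * rho(c^-1) = [[2, 1], [3, 2]]  ->  [[11, 4], [85, 31]]
tr = 11 + 31 = 42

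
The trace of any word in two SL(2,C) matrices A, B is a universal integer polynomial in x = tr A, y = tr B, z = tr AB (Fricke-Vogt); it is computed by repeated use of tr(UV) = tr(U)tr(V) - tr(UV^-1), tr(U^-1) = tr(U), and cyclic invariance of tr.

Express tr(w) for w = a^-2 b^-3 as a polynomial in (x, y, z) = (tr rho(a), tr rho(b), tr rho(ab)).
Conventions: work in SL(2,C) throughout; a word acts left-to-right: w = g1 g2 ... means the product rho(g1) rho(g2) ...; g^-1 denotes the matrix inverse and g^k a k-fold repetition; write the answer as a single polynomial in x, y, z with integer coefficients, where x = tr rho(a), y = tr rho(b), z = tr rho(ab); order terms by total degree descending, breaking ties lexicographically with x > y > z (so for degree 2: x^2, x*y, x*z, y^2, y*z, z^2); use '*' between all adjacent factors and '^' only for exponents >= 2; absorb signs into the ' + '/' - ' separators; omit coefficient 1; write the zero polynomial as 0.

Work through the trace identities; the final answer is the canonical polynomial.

tr(a^-1) = tr(a) = x
tr(a^-2) = tr(a^-1) tr(a) - tr(1)   [inverse elimination on a] = x^2 - 2
tr(a^-1 b) = tr(b) tr(a) - tr(b a)   [inverse elimination on a] = x*y - z
tr(a^-2 b) = tr(a^-1 b) tr(a) - tr(a^-1 b a)   [inverse elimination on a] = x^2*y - x*z - y
tr(a^-2 b^-1) = tr(a^-2) tr(b) - tr(a^-2 b)   [inverse elimination on b] = x*z - y
tr(b^-1 a^-2 b^-1) = tr(a^-2 b^-1) tr(b) - tr(a^-2)   [inverse elimination on b] = x*y*z - x^2 - y^2 + 2
tr(a^-2 b^-3) = tr(b^-1 a^-2 b^-1) tr(b) - tr(b^-1 a^-2)   [inverse elimination on b] = x*y^2*z - x^2*y - y^3 - x*z + 3*y

x*y^2*z - x^2*y - y^3 - x*z + 3*y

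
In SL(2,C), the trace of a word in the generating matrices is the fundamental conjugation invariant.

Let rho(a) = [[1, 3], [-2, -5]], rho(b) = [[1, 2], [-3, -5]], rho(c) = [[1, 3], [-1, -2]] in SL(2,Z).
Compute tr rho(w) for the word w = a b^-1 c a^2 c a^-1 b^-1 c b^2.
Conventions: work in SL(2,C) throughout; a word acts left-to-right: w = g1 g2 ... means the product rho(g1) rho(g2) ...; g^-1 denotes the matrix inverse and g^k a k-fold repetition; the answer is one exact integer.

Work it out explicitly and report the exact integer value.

rho(a) = [[1, 3], [-2, -5]]
... * rho(b^-1) = [[-5, -2], [3, 1]]  ->  [[4, 1], [-5, -1]]
... * rho(c) = [[1, 3], [-1, -2]]  ->  [[3, 10], [-4, -13]]
... * rho(a) = [[1, 3], [-2, -5]]  ->  [[-17, -41], [22, 53]]
... * rho(a) = [[1, 3], [-2, -5]]  ->  [[65, 154], [-84, -199]]
... * rho(c) = [[1, 3], [-1, -2]]  ->  [[-89, -113], [115, 146]]
... * rho(a^-1) = [[-5, -3], [2, 1]]  ->  [[219, 154], [-283, -199]]
... * rho(b^-1) = [[-5, -2], [3, 1]]  ->  [[-633, -284], [818, 367]]
... * rho(c) = [[1, 3], [-1, -2]]  ->  [[-349, -1331], [451, 1720]]
... * rho(b) = [[1, 2], [-3, -5]]  ->  [[3644, 5957], [-4709, -7698]]
... * rho(b) = [[1, 2], [-3, -5]]  ->  [[-14227, -22497], [18385, 29072]]
tr = -14227 + 29072 = 14845

14845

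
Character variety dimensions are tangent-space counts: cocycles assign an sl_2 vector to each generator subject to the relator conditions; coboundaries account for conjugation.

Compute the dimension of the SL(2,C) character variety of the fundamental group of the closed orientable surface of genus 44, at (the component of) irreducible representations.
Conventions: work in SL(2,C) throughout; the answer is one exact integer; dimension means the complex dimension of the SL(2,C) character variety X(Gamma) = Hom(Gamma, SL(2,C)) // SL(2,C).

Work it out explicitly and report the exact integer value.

pi_1 of the closed genus-44 surface has 88 generators bound by the single product-of-commutators relator.
Unconstrained cocycle data is one sl_2 vector per generator (264 dimensions), cut by the relator condition d_2(z) = 0.
H^2 = coker(d_2) is dual to H^0 = 0 at irreducible rho (Poincare duality), so d_2 is onto: dim Z^1 = 261.
As always at irreducible rho, dim B^1 = 3.
dim H^1 = 261 - 3 = 258 = dim X.

258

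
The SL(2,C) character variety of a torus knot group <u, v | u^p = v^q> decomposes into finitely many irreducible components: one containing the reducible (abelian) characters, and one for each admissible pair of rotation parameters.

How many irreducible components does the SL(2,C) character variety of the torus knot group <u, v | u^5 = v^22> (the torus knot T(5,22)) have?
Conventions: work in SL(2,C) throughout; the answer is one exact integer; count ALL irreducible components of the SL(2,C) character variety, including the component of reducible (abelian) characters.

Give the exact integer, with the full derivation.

43

For T(5,22): irreducibility forces the central element u^5 = v^22 to one of +I, -I.
On an irreducible component, tr(u) is locked at 2*cos(pi*alpha/5) for some alpha in 1..4, and tr(v) at 2*cos(pi*beta/22) for some beta in 1..21.
u^5 = (-1)^alpha I and v^22 = (-1)^beta I must agree, so alpha and beta have equal parity.
count pairs: odd alpha (2 choices) x odd beta (11), plus even alpha (2) x even beta (10): 2*11 + 2*10 = 42.
Total: 42 irreducible-character components + 1 reducible (abelian) component = 43.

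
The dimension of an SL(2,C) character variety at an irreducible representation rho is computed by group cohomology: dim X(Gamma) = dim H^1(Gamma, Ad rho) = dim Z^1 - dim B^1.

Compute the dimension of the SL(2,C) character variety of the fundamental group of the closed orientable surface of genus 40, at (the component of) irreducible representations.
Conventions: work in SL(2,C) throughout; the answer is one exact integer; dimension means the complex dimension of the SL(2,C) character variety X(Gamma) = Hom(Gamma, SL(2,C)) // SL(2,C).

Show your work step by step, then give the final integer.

234

Gamma = pi_1(Sigma_40) = < a_1, b_1, ..., a_40, b_40 | prod [a_i, b_i] > has 2g = 80 generators and 1 relator.
Unconstrained cocycle data is one sl_2 vector per generator (240 dimensions), cut by the relator condition d_2(z) = 0.
d_2 is surjective at irreducible rho (its cokernel H^2 is dual to H^0 = 0), so dim Z^1 = 240 - 3 = 237.
Coboundaries contribute dim B^1 = 3 (injective at irreducible rho).
dim H^1 = 237 - 3 = 234 = dim X.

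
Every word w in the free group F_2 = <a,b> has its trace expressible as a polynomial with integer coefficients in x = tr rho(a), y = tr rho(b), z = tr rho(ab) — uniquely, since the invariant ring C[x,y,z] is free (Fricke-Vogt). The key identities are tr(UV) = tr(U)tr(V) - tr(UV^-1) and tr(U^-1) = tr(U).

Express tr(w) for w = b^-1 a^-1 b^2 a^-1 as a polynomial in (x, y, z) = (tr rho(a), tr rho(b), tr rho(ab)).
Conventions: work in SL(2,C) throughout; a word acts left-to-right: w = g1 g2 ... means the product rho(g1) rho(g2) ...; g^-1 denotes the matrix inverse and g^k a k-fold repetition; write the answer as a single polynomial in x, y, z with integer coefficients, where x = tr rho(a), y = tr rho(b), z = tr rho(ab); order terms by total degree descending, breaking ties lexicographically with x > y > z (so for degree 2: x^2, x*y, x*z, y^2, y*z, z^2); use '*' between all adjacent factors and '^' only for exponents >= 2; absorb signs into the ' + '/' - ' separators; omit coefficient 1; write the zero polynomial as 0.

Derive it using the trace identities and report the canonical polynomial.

tr(a^-1 b) = tr(b) * tr(a) - tr(b a)  (eliminate a^-1) = x*y - z
tr(b^2) = tr(b) * tr(b) - tr(1)  (reduce the b square) = y^2 - 2
and tr(b a b) = tr(b) * tr(a b) - tr(a)  (reduce the b square) = y*z - x
tr(b^2 a b) = tr(b) * tr(b a b) - tr(b a)  (reduce the b square) = y^2*z - x*y - z
and tr(a b a b) = tr(a b) * tr(a b) - tr(1)  (split on a) = z^2 - 2
tr(a b a) = tr(a) * tr(b a) - tr(b)  (reduce the a square) = x*z - y
and tr(b^2 a b a) = tr(b) * tr(a b a b) - tr(a b a)  (reduce the b square) = y*z^2 - x*z - y
next, tr(a^-1 b^2 a b) = tr(b^2 a b) * tr(a) - tr(b^2 a b a)  (eliminate a^-1) = x*y^2*z - x^2*y - y*z^2 + y
tr(b^-1 a^-1 b^2 a) = tr(a^-1 b^2 a) * tr(b) - tr(a^-1 b^2 a b)  (eliminate b^-1) = -x*y^2*z + x^2*y + y^3 + y*z^2 - 3*y
tr(b^-1 a^-1 b^2 a^-1) = tr(b^-1 a^-1 b^2) * tr(a) - tr(b^-1 a^-1 b^2 a)  (eliminate a^-1) = x*y^2*z - y^3 - y*z^2 - x*z + 3*y

x*y^2*z - y^3 - y*z^2 - x*z + 3*y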